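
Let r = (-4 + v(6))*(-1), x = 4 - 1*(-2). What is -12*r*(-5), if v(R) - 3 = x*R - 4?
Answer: -1860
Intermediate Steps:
x = 6 (x = 4 + 2 = 6)
v(R) = -1 + 6*R (v(R) = 3 + (6*R - 4) = 3 + (-4 + 6*R) = -1 + 6*R)
r = -31 (r = (-4 + (-1 + 6*6))*(-1) = (-4 + (-1 + 36))*(-1) = (-4 + 35)*(-1) = 31*(-1) = -31)
-12*r*(-5) = -12*(-31)*(-5) = 372*(-5) = -1860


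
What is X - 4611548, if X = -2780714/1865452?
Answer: -4301312110205/932726 ≈ -4.6116e+6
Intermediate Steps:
X = -1390357/932726 (X = -2780714*1/1865452 = -1390357/932726 ≈ -1.4906)
X - 4611548 = -1390357/932726 - 4611548 = -4301312110205/932726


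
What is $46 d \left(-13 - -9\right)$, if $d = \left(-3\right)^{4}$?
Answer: $-14904$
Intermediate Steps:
$d = 81$
$46 d \left(-13 - -9\right) = 46 \cdot 81 \left(-13 - -9\right) = 3726 \left(-13 + 9\right) = 3726 \left(-4\right) = -14904$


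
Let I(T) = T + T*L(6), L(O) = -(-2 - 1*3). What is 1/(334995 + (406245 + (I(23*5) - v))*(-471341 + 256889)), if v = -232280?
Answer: -1/137080600185 ≈ -7.2950e-12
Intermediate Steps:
L(O) = 5 (L(O) = -(-2 - 3) = -1*(-5) = 5)
I(T) = 6*T (I(T) = T + T*5 = T + 5*T = 6*T)
1/(334995 + (406245 + (I(23*5) - v))*(-471341 + 256889)) = 1/(334995 + (406245 + (6*(23*5) - 1*(-232280)))*(-471341 + 256889)) = 1/(334995 + (406245 + (6*115 + 232280))*(-214452)) = 1/(334995 + (406245 + (690 + 232280))*(-214452)) = 1/(334995 + (406245 + 232970)*(-214452)) = 1/(334995 + 639215*(-214452)) = 1/(334995 - 137080935180) = 1/(-137080600185) = -1/137080600185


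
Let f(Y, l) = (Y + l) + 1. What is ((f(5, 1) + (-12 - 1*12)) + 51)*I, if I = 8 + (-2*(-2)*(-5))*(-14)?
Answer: 9792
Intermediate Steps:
f(Y, l) = 1 + Y + l
I = 288 (I = 8 + (4*(-5))*(-14) = 8 - 20*(-14) = 8 + 280 = 288)
((f(5, 1) + (-12 - 1*12)) + 51)*I = (((1 + 5 + 1) + (-12 - 1*12)) + 51)*288 = ((7 + (-12 - 12)) + 51)*288 = ((7 - 24) + 51)*288 = (-17 + 51)*288 = 34*288 = 9792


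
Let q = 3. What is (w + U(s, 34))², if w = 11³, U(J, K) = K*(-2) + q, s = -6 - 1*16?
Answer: 1602756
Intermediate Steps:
s = -22 (s = -6 - 16 = -22)
U(J, K) = 3 - 2*K (U(J, K) = K*(-2) + 3 = -2*K + 3 = 3 - 2*K)
w = 1331
(w + U(s, 34))² = (1331 + (3 - 2*34))² = (1331 + (3 - 68))² = (1331 - 65)² = 1266² = 1602756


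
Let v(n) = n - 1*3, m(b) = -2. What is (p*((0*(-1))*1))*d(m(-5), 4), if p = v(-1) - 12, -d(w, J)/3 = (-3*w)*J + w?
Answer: 0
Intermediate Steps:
d(w, J) = -3*w + 9*J*w (d(w, J) = -3*((-3*w)*J + w) = -3*(-3*J*w + w) = -3*(w - 3*J*w) = -3*w + 9*J*w)
v(n) = -3 + n (v(n) = n - 3 = -3 + n)
p = -16 (p = (-3 - 1) - 12 = -4 - 12 = -16)
(p*((0*(-1))*1))*d(m(-5), 4) = (-16*0*(-1))*(3*(-2)*(-1 + 3*4)) = (-0)*(3*(-2)*(-1 + 12)) = (-16*0)*(3*(-2)*11) = 0*(-66) = 0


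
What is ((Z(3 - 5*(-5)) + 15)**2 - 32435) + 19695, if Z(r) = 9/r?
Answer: -9804119/784 ≈ -12505.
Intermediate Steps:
((Z(3 - 5*(-5)) + 15)**2 - 32435) + 19695 = ((9/(3 - 5*(-5)) + 15)**2 - 32435) + 19695 = ((9/(3 + 25) + 15)**2 - 32435) + 19695 = ((9/28 + 15)**2 - 32435) + 19695 = ((429/28)**2 - 32435) + 19695 = (184041/784 - 32435) + 19695 = -25244999/784 + 19695 = -9804119/784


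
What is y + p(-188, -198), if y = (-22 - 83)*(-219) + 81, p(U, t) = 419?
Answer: 23495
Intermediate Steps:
y = 23076 (y = -105*(-219) + 81 = 22995 + 81 = 23076)
y + p(-188, -198) = 23076 + 419 = 23495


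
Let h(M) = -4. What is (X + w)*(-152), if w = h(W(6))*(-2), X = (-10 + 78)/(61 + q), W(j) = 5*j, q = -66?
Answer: 4256/5 ≈ 851.20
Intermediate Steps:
X = -68/5 (X = (-10 + 78)/(61 - 66) = 68/(-5) = 68*(-1/5) = -68/5 ≈ -13.600)
w = 8 (w = -4*(-2) = 8)
(X + w)*(-152) = (-68/5 + 8)*(-152) = -28/5*(-152) = 4256/5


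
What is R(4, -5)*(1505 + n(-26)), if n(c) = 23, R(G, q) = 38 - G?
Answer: 51952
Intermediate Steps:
R(4, -5)*(1505 + n(-26)) = (38 - 1*4)*(1505 + 23) = (38 - 4)*1528 = 34*1528 = 51952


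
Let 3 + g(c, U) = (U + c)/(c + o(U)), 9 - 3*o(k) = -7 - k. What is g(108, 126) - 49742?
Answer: -11590234/233 ≈ -49744.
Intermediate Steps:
o(k) = 16/3 + k/3 (o(k) = 3 - (-7 - k)/3 = 3 + (7/3 + k/3) = 16/3 + k/3)
g(c, U) = -3 + (U + c)/(16/3 + c + U/3) (g(c, U) = -3 + (U + c)/(c + (16/3 + U/3)) = -3 + (U + c)/(16/3 + c + U/3))
g(108, 126) - 49742 = 6*(-8 - 1*108)/(16 + 126 + 3*108) - 49742 = 6*(-8 - 108)/(16 + 126 + 324) - 49742 = 6*(-116)/466 - 49742 = 6*(1/466)*(-116) - 49742 = -348/233 - 49742 = -11590234/233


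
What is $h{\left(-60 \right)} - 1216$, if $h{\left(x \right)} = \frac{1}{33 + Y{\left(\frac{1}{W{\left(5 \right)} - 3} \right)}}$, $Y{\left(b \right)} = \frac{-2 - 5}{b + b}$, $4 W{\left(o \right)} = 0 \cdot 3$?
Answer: $- \frac{105790}{87} \approx -1216.0$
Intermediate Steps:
$W{\left(o \right)} = 0$ ($W{\left(o \right)} = \frac{0 \cdot 3}{4} = \frac{1}{4} \cdot 0 = 0$)
$Y{\left(b \right)} = - \frac{7}{2 b}$
$h{\left(x \right)} = \frac{2}{87}$ ($h{\left(x \right)} = \frac{1}{33 - \frac{7}{2 \frac{1}{0 - 3}}} = \frac{1}{33 - \frac{7}{2 \frac{1}{-3}}} = \frac{1}{33 - \frac{7}{2 \left(- \frac{1}{3}\right)}} = \frac{1}{33 - - \frac{21}{2}} = \frac{1}{33 + \frac{21}{2}} = \frac{1}{\frac{87}{2}} = \frac{2}{87}$)
$h{\left(-60 \right)} - 1216 = \frac{2}{87} - 1216 = - \frac{105790}{87}$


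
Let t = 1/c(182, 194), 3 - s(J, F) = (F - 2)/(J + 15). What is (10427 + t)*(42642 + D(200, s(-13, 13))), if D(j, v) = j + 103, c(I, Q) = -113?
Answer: 50599946250/113 ≈ 4.4779e+8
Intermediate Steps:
s(J, F) = 3 - (-2 + F)/(15 + J) (s(J, F) = 3 - (F - 2)/(J + 15) = 3 - (-2 + F)/(15 + J))
t = -1/113 (t = 1/(-113) = -1/113 ≈ -0.0088496)
D(j, v) = 103 + j
(10427 + t)*(42642 + D(200, s(-13, 13))) = (10427 - 1/113)*(42642 + (103 + 200)) = 1178250*(42642 + 303)/113 = (1178250/113)*42945 = 50599946250/113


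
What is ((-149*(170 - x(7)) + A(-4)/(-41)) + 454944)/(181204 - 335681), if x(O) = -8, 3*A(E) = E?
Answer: -52695910/19000671 ≈ -2.7734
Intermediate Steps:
A(E) = E/3
((-149*(170 - x(7)) + A(-4)/(-41)) + 454944)/(181204 - 335681) = ((-149*(170 - 1*(-8)) + ((1/3)*(-4))/(-41)) + 454944)/(181204 - 335681) = ((-149*(170 + 8) - 4/3*(-1/41)) + 454944)/(-154477) = ((-149*178 + 4/123) + 454944)*(-1/154477) = ((-26522 + 4/123) + 454944)*(-1/154477) = (-3262202/123 + 454944)*(-1/154477) = (52695910/123)*(-1/154477) = -52695910/19000671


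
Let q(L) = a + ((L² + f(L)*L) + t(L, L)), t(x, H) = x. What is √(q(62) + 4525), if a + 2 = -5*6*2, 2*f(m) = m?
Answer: √10291 ≈ 101.44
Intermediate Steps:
f(m) = m/2
a = -62 (a = -2 - 5*6*2 = -2 - 30*2 = -2 - 60 = -62)
q(L) = -62 + L + 3*L²/2 (q(L) = -62 + ((L² + (L/2)*L) + L) = -62 + ((L² + L²/2) + L) = -62 + (3*L²/2 + L) = -62 + (L + 3*L²/2) = -62 + L + 3*L²/2)
√(q(62) + 4525) = √((-62 + 62 + (3/2)*62²) + 4525) = √((-62 + 62 + (3/2)*3844) + 4525) = √((-62 + 62 + 5766) + 4525) = √(5766 + 4525) = √10291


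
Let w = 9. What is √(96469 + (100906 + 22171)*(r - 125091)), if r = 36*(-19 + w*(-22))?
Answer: I*√16357206062 ≈ 1.279e+5*I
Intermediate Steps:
r = -7812 (r = 36*(-19 + 9*(-22)) = 36*(-19 - 198) = 36*(-217) = -7812)
√(96469 + (100906 + 22171)*(r - 125091)) = √(96469 + (100906 + 22171)*(-7812 - 125091)) = √(96469 + 123077*(-132903)) = √(96469 - 16357302531) = √(-16357206062) = I*√16357206062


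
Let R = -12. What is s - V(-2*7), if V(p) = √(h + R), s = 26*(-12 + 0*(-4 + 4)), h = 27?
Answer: -312 - √15 ≈ -315.87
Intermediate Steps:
s = -312 (s = 26*(-12 + 0*0) = 26*(-12 + 0) = 26*(-12) = -312)
V(p) = √15 (V(p) = √(27 - 12) = √15)
s - V(-2*7) = -312 - √15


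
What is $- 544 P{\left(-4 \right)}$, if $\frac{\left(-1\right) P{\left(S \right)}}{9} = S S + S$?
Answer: $58752$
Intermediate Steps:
$P{\left(S \right)} = - 9 S - 9 S^{2}$ ($P{\left(S \right)} = - 9 \left(S S + S\right) = - 9 \left(S^{2} + S\right) = - 9 \left(S + S^{2}\right) = - 9 S - 9 S^{2}$)
$- 544 P{\left(-4 \right)} = - 544 \left(\left(-9\right) \left(-4\right) \left(1 - 4\right)\right) = - 544 \left(\left(-9\right) \left(-4\right) \left(-3\right)\right) = \left(-544\right) \left(-108\right) = 58752$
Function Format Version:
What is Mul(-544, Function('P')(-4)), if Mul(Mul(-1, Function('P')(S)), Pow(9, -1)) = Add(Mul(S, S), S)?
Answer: 58752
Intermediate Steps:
Function('P')(S) = Add(Mul(-9, S), Mul(-9, Pow(S, 2))) (Function('P')(S) = Mul(-9, Add(Mul(S, S), S)) = Mul(-9, Add(Pow(S, 2), S)) = Mul(-9, Add(S, Pow(S, 2))) = Add(Mul(-9, S), Mul(-9, Pow(S, 2))))
Mul(-544, Function('P')(-4)) = Mul(-544, Mul(-9, -4, Add(1, -4))) = Mul(-544, Mul(-9, -4, -3)) = Mul(-544, -108) = 58752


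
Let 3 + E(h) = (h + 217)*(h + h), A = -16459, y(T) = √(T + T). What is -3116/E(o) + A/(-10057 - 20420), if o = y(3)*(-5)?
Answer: 163925293091/286130175369 + 6761720*√6/28165191 ≈ 1.1610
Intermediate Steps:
y(T) = √2*√T (y(T) = √(2*T) = √2*√T)
o = -5*√6 (o = (√2*√3)*(-5) = √6*(-5) = -5*√6 ≈ -12.247)
E(h) = -3 + 2*h*(217 + h) (E(h) = -3 + (h + 217)*(h + h) = -3 + (217 + h)*(2*h) = -3 + 2*h*(217 + h))
-3116/E(o) + A/(-10057 - 20420) = -3116/(-3 + 2*(-5*√6)² + 434*(-5*√6)) - 16459/(-10057 - 20420) = -3116/(-3 + 2*150 - 2170*√6) - 16459/(-30477) = -3116/(-3 + 300 - 2170*√6) - 16459*(-1/30477) = -3116/(297 - 2170*√6) + 16459/30477 = 16459/30477 - 3116/(297 - 2170*√6)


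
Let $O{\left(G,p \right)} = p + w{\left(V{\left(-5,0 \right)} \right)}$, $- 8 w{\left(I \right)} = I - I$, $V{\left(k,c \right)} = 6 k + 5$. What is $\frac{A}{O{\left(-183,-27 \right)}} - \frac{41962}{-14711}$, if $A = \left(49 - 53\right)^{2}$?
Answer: $\frac{897598}{397197} \approx 2.2598$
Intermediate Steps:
$V{\left(k,c \right)} = 5 + 6 k$
$w{\left(I \right)} = 0$ ($w{\left(I \right)} = - \frac{I - I}{8} = \left(- \frac{1}{8}\right) 0 = 0$)
$O{\left(G,p \right)} = p$ ($O{\left(G,p \right)} = p + 0 = p$)
$A = 16$ ($A = \left(49 - 53\right)^{2} = \left(-4\right)^{2} = 16$)
$\frac{A}{O{\left(-183,-27 \right)}} - \frac{41962}{-14711} = \frac{16}{-27} - \frac{41962}{-14711} = 16 \left(- \frac{1}{27}\right) - - \frac{41962}{14711} = - \frac{16}{27} + \frac{41962}{14711} = \frac{897598}{397197}$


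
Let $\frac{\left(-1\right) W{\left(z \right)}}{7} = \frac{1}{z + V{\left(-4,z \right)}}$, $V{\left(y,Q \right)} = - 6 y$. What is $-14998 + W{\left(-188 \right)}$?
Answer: $- \frac{2459665}{164} \approx -14998.0$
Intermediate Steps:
$W{\left(z \right)} = - \frac{7}{24 + z}$ ($W{\left(z \right)} = - \frac{7}{z - -24} = - \frac{7}{z + 24} = - \frac{7}{24 + z}$)
$-14998 + W{\left(-188 \right)} = -14998 - \frac{7}{24 - 188} = -14998 - \frac{7}{-164} = -14998 - - \frac{7}{164} = -14998 + \frac{7}{164} = - \frac{2459665}{164}$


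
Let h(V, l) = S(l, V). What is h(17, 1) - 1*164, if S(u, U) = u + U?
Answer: -146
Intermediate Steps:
S(u, U) = U + u
h(V, l) = V + l
h(17, 1) - 1*164 = (17 + 1) - 1*164 = 18 - 164 = -146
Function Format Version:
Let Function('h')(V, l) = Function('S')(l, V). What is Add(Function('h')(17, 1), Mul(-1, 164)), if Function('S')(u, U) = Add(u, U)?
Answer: -146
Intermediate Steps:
Function('S')(u, U) = Add(U, u)
Function('h')(V, l) = Add(V, l)
Add(Function('h')(17, 1), Mul(-1, 164)) = Add(Add(17, 1), Mul(-1, 164)) = Add(18, -164) = -146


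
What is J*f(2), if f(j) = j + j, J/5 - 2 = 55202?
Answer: 1104080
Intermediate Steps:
J = 276020 (J = 10 + 5*55202 = 10 + 276010 = 276020)
f(j) = 2*j
J*f(2) = 276020*(2*2) = 276020*4 = 1104080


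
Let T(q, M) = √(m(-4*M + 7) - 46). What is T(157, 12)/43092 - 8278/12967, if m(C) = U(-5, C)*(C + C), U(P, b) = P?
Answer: -8278/12967 + √91/21546 ≈ -0.63795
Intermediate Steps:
m(C) = -10*C (m(C) = -5*(C + C) = -10*C)
T(q, M) = √(-116 + 40*M) (T(q, M) = √(-10*(-4*M + 7) - 46) = √(-10*(7 - 4*M) - 46) = √((-70 + 40*M) - 46) = √(-116 + 40*M))
T(157, 12)/43092 - 8278/12967 = (2*√(-29 + 10*12))/43092 - 8278/12967 = (2*√(-29 + 120))*(1/43092) - 8278*1/12967 = (2*√91)*(1/43092) - 8278/12967 = √91/21546 - 8278/12967 = -8278/12967 + √91/21546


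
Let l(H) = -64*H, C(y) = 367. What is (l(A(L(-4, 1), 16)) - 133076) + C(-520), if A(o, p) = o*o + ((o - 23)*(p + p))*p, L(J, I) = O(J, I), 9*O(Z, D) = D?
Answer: 50002379/81 ≈ 6.1731e+5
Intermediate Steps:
O(Z, D) = D/9
L(J, I) = I/9
A(o, p) = o² + 2*p²*(-23 + o) (A(o, p) = o² + ((-23 + o)*(2*p))*p = o² + (2*p*(-23 + o))*p = o² + 2*p²*(-23 + o))
(l(A(L(-4, 1), 16)) - 133076) + C(-520) = (-64*(((⅑)*1)² - 46*16² + 2*((⅑)*1)*16²) - 133076) + 367 = (-64*((⅑)² - 46*256 + 2*(⅑)*256) - 133076) + 367 = (-64*(1/81 - 11776 + 512/9) - 133076) + 367 = (-64*(-949247/81) - 133076) + 367 = (60751808/81 - 133076) + 367 = 49972652/81 + 367 = 50002379/81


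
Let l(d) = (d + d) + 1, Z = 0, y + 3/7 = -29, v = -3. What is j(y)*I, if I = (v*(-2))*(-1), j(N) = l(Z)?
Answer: -6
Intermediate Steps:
y = -206/7 (y = -3/7 - 29 = -206/7 ≈ -29.429)
l(d) = 1 + 2*d (l(d) = 2*d + 1 = 1 + 2*d)
j(N) = 1 (j(N) = 1 + 2*0 = 1 + 0 = 1)
I = -6 (I = -3*(-2)*(-1) = 6*(-1) = -6)
j(y)*I = 1*(-6) = -6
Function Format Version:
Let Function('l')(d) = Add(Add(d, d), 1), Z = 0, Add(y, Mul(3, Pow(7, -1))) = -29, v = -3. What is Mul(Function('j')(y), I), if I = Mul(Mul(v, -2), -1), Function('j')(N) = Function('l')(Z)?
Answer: -6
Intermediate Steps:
y = Rational(-206, 7) (y = Add(Rational(-3, 7), -29) = Rational(-206, 7) ≈ -29.429)
Function('l')(d) = Add(1, Mul(2, d)) (Function('l')(d) = Add(Mul(2, d), 1) = Add(1, Mul(2, d)))
Function('j')(N) = 1 (Function('j')(N) = Add(1, Mul(2, 0)) = Add(1, 0) = 1)
I = -6 (I = Mul(Mul(-3, -2), -1) = Mul(6, -1) = -6)
Mul(Function('j')(y), I) = Mul(1, -6) = -6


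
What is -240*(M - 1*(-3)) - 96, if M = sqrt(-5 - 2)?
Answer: -816 - 240*I*sqrt(7) ≈ -816.0 - 634.98*I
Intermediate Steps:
M = I*sqrt(7) (M = sqrt(-7) = I*sqrt(7) ≈ 2.6458*I)
-240*(M - 1*(-3)) - 96 = -240*(I*sqrt(7) - 1*(-3)) - 96 = -240*(I*sqrt(7) + 3) - 96 = -240*(3 + I*sqrt(7)) - 96 = -48*(15 + 5*I*sqrt(7)) - 96 = (-720 - 240*I*sqrt(7)) - 96 = -816 - 240*I*sqrt(7)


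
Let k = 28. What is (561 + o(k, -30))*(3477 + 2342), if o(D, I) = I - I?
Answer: 3264459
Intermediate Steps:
o(D, I) = 0
(561 + o(k, -30))*(3477 + 2342) = (561 + 0)*(3477 + 2342) = 561*5819 = 3264459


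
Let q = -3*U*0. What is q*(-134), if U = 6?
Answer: 0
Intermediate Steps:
q = 0 (q = -3*6*0 = -18*0 = 0)
q*(-134) = 0*(-134) = 0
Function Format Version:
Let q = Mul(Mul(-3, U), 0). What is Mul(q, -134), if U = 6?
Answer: 0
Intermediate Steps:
q = 0 (q = Mul(Mul(-3, 6), 0) = Mul(-18, 0) = 0)
Mul(q, -134) = Mul(0, -134) = 0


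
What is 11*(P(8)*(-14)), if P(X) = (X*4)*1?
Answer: -4928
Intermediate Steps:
P(X) = 4*X (P(X) = (4*X)*1 = 4*X)
11*(P(8)*(-14)) = 11*((4*8)*(-14)) = 11*(32*(-14)) = 11*(-448) = -4928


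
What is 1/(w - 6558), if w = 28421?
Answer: 1/21863 ≈ 4.5739e-5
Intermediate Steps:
1/(w - 6558) = 1/(28421 - 6558) = 1/21863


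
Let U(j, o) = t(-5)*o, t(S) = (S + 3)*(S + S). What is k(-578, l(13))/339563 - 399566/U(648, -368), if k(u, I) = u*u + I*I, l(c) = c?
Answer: 69068965869/1249591840 ≈ 55.273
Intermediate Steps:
t(S) = 2*S*(3 + S) (t(S) = (3 + S)*(2*S) = 2*S*(3 + S))
U(j, o) = 20*o (U(j, o) = (2*(-5)*(3 - 5))*o = (2*(-5)*(-2))*o = 20*o)
k(u, I) = I² + u² (k(u, I) = u² + I² = I² + u²)
k(-578, l(13))/339563 - 399566/U(648, -368) = (13² + (-578)²)/339563 - 399566/(20*(-368)) = (169 + 334084)*(1/339563) - 399566/(-7360) = 334253*(1/339563) - 399566*(-1/7360) = 334253/339563 + 199783/3680 = 69068965869/1249591840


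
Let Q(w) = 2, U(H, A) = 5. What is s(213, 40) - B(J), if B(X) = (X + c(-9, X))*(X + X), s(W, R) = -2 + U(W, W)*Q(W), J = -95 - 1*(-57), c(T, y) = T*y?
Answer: 23112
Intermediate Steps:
J = -38 (J = -95 + 57 = -38)
s(W, R) = 8 (s(W, R) = -2 + 5*2 = -2 + 10 = 8)
B(X) = -16*X**2 (B(X) = (X - 9*X)*(X + X) = (-8*X)*(2*X) = -16*X**2)
s(213, 40) - B(J) = 8 - (-16)*(-38)**2 = 8 - (-16)*1444 = 8 - 1*(-23104) = 8 + 23104 = 23112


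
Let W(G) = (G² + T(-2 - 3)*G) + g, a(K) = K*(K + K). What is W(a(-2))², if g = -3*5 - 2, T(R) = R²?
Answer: 61009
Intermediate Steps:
a(K) = 2*K² (a(K) = K*(2*K) = 2*K²)
g = -17 (g = -15 - 2 = -17)
W(G) = -17 + G² + 25*G (W(G) = (G² + (-2 - 3)²*G) - 17 = (G² + (-5)²*G) - 17 = (G² + 25*G) - 17 = -17 + G² + 25*G)
W(a(-2))² = (-17 + (2*(-2)²)² + 25*(2*(-2)²))² = (-17 + (2*4)² + 25*(2*4))² = (-17 + 8² + 25*8)² = (-17 + 64 + 200)² = 247² = 61009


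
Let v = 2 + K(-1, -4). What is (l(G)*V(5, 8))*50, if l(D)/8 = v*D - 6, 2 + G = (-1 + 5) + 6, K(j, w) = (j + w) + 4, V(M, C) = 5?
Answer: 4000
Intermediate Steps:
K(j, w) = 4 + j + w
G = 8 (G = -2 + ((-1 + 5) + 6) = -2 + (4 + 6) = -2 + 10 = 8)
v = 1 (v = 2 + (4 - 1 - 4) = 2 - 1 = 1)
l(D) = -48 + 8*D (l(D) = 8*(1*D - 6) = 8*(D - 6) = 8*(-6 + D) = -48 + 8*D)
(l(G)*V(5, 8))*50 = ((-48 + 8*8)*5)*50 = ((-48 + 64)*5)*50 = (16*5)*50 = 80*50 = 4000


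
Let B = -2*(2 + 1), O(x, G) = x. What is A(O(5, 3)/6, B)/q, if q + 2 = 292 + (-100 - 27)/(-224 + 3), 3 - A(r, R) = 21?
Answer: -3978/64217 ≈ -0.061946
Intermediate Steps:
B = -6 (B = -2*3 = -6)
A(r, R) = -18 (A(r, R) = 3 - 1*21 = 3 - 21 = -18)
q = 64217/221 (q = -2 + (292 + (-100 - 27)/(-224 + 3)) = -2 + (292 - 127/(-221)) = -2 + (292 - 127*(-1/221)) = -2 + (292 + 127/221) = -2 + 64659/221 = 64217/221 ≈ 290.57)
A(O(5, 3)/6, B)/q = -18/64217/221 = -18*221/64217 = -3978/64217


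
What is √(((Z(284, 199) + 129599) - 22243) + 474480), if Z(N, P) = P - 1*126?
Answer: √581909 ≈ 762.83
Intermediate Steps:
Z(N, P) = -126 + P (Z(N, P) = P - 126 = -126 + P)
√(((Z(284, 199) + 129599) - 22243) + 474480) = √((((-126 + 199) + 129599) - 22243) + 474480) = √(((73 + 129599) - 22243) + 474480) = √((129672 - 22243) + 474480) = √(107429 + 474480) = √581909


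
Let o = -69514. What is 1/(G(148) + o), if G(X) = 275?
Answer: -1/69239 ≈ -1.4443e-5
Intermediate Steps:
1/(G(148) + o) = 1/(275 - 69514) = 1/(-69239) = -1/69239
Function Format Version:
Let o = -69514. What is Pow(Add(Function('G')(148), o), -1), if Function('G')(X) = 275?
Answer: Rational(-1, 69239) ≈ -1.4443e-5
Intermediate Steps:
Pow(Add(Function('G')(148), o), -1) = Pow(Add(275, -69514), -1) = Pow(-69239, -1) = Rational(-1, 69239)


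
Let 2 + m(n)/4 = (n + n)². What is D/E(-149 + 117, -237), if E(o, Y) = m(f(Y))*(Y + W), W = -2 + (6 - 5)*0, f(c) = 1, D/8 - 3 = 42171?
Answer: -42174/239 ≈ -176.46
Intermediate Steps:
D = 337392 (D = 24 + 8*42171 = 24 + 337368 = 337392)
m(n) = -8 + 16*n² (m(n) = -8 + 4*(n + n)² = -8 + 4*(2*n)² = -8 + 4*(4*n²) = -8 + 16*n²)
W = -2 (W = -2 + 1*0 = -2 + 0 = -2)
E(o, Y) = -16 + 8*Y (E(o, Y) = (-8 + 16*1²)*(Y - 2) = (-8 + 16*1)*(-2 + Y) = (-8 + 16)*(-2 + Y) = 8*(-2 + Y) = -16 + 8*Y)
D/E(-149 + 117, -237) = 337392/(-16 + 8*(-237)) = 337392/(-16 - 1896) = 337392/(-1912) = 337392*(-1/1912) = -42174/239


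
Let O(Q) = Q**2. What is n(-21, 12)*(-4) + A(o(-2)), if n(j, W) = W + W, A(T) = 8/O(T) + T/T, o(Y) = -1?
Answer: -87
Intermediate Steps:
A(T) = 1 + 8/T**2 (A(T) = 8/(T**2) + T/T = 8/T**2 + 1 = 1 + 8/T**2)
n(j, W) = 2*W
n(-21, 12)*(-4) + A(o(-2)) = (2*12)*(-4) + (1 + 8/(-1)**2) = 24*(-4) + (1 + 8*1) = -96 + (1 + 8) = -96 + 9 = -87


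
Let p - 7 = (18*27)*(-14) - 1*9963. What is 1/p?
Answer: -1/16760 ≈ -5.9666e-5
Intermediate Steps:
p = -16760 (p = 7 + ((18*27)*(-14) - 1*9963) = 7 + (486*(-14) - 9963) = 7 + (-6804 - 9963) = 7 - 16767 = -16760)
1/p = 1/(-16760) = -1/16760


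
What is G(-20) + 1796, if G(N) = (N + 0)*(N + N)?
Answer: 2596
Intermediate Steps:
G(N) = 2*N² (G(N) = N*(2*N) = 2*N²)
G(-20) + 1796 = 2*(-20)² + 1796 = 2*400 + 1796 = 800 + 1796 = 2596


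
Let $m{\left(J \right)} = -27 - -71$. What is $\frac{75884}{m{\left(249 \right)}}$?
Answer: $\frac{18971}{11} \approx 1724.6$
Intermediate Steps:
$m{\left(J \right)} = 44$ ($m{\left(J \right)} = -27 + 71 = 44$)
$\frac{75884}{m{\left(249 \right)}} = \frac{75884}{44} = 75884 \cdot \frac{1}{44} = \frac{18971}{11}$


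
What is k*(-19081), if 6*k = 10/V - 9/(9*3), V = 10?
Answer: -19081/9 ≈ -2120.1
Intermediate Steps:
k = 1/9 (k = (10/10 - 9/(9*3))/6 = (10*(1/10) - 9/27)/6 = (1 - 9*1/27)/6 = (1 - 1/3)/6 = (1/6)*(2/3) = 1/9 ≈ 0.11111)
k*(-19081) = (1/9)*(-19081) = -19081/9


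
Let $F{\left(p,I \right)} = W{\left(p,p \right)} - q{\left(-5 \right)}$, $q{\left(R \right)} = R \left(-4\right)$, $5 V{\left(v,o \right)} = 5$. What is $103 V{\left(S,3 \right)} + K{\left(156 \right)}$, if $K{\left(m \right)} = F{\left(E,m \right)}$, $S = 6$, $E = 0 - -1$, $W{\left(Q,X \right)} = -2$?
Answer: $81$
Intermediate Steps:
$E = 1$ ($E = 0 + 1 = 1$)
$V{\left(v,o \right)} = 1$ ($V{\left(v,o \right)} = \frac{1}{5} \cdot 5 = 1$)
$q{\left(R \right)} = - 4 R$
$F{\left(p,I \right)} = -22$ ($F{\left(p,I \right)} = -2 - \left(-4\right) \left(-5\right) = -2 - 20 = -22$)
$K{\left(m \right)} = -22$
$103 V{\left(S,3 \right)} + K{\left(156 \right)} = 103 \cdot 1 - 22 = 103 - 22 = 81$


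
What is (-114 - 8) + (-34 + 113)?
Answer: -43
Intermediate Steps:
(-114 - 8) + (-34 + 113) = -122 + 79 = -43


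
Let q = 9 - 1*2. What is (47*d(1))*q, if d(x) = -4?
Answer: -1316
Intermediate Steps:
q = 7 (q = 9 - 2 = 7)
(47*d(1))*q = (47*(-4))*7 = -188*7 = -1316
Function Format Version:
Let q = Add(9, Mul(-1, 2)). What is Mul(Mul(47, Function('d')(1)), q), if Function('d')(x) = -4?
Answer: -1316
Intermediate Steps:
q = 7 (q = Add(9, -2) = 7)
Mul(Mul(47, Function('d')(1)), q) = Mul(Mul(47, -4), 7) = Mul(-188, 7) = -1316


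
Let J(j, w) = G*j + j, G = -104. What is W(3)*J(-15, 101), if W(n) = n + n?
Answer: 9270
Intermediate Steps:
J(j, w) = -103*j (J(j, w) = -104*j + j = -103*j)
W(n) = 2*n
W(3)*J(-15, 101) = (2*3)*(-103*(-15)) = 6*1545 = 9270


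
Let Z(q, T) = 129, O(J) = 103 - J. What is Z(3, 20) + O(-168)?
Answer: 400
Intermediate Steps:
Z(3, 20) + O(-168) = 129 + (103 - 1*(-168)) = 129 + (103 + 168) = 129 + 271 = 400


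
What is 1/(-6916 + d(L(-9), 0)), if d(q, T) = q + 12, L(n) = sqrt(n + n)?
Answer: -3452/23832617 - 3*I*sqrt(2)/47665234 ≈ -0.00014484 - 8.9009e-8*I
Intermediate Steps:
L(n) = sqrt(2)*sqrt(n) (L(n) = sqrt(2*n) = sqrt(2)*sqrt(n))
d(q, T) = 12 + q
1/(-6916 + d(L(-9), 0)) = 1/(-6916 + (12 + sqrt(2)*sqrt(-9))) = 1/(-6916 + (12 + sqrt(2)*(3*I))) = 1/(-6916 + (12 + 3*I*sqrt(2))) = 1/(-6904 + 3*I*sqrt(2))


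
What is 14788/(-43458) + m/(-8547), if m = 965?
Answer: -9351667/20635307 ≈ -0.45319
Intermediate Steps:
14788/(-43458) + m/(-8547) = 14788/(-43458) + 965/(-8547) = 14788*(-1/43458) + 965*(-1/8547) = -7394/21729 - 965/8547 = -9351667/20635307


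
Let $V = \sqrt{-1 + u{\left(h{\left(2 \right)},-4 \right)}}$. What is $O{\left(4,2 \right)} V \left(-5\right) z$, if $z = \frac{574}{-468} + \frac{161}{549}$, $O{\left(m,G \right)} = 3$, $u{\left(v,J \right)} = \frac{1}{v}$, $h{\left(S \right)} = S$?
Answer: $\frac{66605 i \sqrt{2}}{9516} \approx 9.8985 i$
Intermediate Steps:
$z = - \frac{13321}{14274}$ ($z = 574 \left(- \frac{1}{468}\right) + 161 \cdot \frac{1}{549} = - \frac{287}{234} + \frac{161}{549} = - \frac{13321}{14274} \approx -0.93324$)
$V = \frac{i \sqrt{2}}{2}$ ($V = \sqrt{-1 + \frac{1}{2}} = \sqrt{- \frac{1}{2}} = \frac{i \sqrt{2}}{2} \approx 0.70711 i$)
$O{\left(4,2 \right)} V \left(-5\right) z = 3 \frac{i \sqrt{2}}{2} \left(-5\right) \left(- \frac{13321}{14274}\right) = \frac{3 i \sqrt{2}}{2} \left(-5\right) \left(- \frac{13321}{14274}\right) = - \frac{15 i \sqrt{2}}{2} \left(- \frac{13321}{14274}\right) = \frac{66605 i \sqrt{2}}{9516}$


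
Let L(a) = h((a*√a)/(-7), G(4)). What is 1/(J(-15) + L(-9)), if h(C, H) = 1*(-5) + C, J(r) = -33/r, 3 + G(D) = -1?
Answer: -3430/27829 - 4725*I/27829 ≈ -0.12325 - 0.16979*I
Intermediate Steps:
G(D) = -4 (G(D) = -3 - 1 = -4)
h(C, H) = -5 + C
L(a) = -5 - a^(3/2)/7 (L(a) = -5 + (a*√a)/(-7) = -5 + a^(3/2)*(-⅐) = -5 - a^(3/2)/7)
1/(J(-15) + L(-9)) = 1/(-33/(-15) + (-5 - (-27)*I/7)) = 1/(-33*(-1/15) + (-5 - (-27)*I/7)) = 1/(11/5 + (-5 + 27*I/7)) = 1/(-14/5 + 27*I/7) = 1225*(-14/5 - 27*I/7)/27829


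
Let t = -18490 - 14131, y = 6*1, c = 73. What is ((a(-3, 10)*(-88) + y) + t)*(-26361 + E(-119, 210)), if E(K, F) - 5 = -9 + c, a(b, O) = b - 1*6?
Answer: 836690316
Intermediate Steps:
a(b, O) = -6 + b (a(b, O) = b - 6 = -6 + b)
E(K, F) = 69 (E(K, F) = 5 + (-9 + 73) = 5 + 64 = 69)
y = 6
t = -32621
((a(-3, 10)*(-88) + y) + t)*(-26361 + E(-119, 210)) = (((-6 - 3)*(-88) + 6) - 32621)*(-26361 + 69) = ((-9*(-88) + 6) - 32621)*(-26292) = ((792 + 6) - 32621)*(-26292) = (798 - 32621)*(-26292) = -31823*(-26292) = 836690316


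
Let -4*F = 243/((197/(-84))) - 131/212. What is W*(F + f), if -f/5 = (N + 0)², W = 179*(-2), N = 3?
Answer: 566422051/83528 ≈ 6781.2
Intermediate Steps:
W = -358
F = 4353151/167056 (F = -(243/((197/(-84))) - 131/212)/4 = -(243/((197*(-1/84))) - 131*1/212)/4 = -(243/(-197/84) - 131/212)/4 = -(243*(-84/197) - 131/212)/4 = -(-20412/197 - 131/212)/4 = -¼*(-4353151/41764) = 4353151/167056 ≈ 26.058)
f = -45 (f = -5*(3 + 0)² = -5*3² = -5*9 = -45)
W*(F + f) = -358*(4353151/167056 - 45) = -358*(-3164369/167056) = 566422051/83528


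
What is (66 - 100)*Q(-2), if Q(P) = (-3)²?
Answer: -306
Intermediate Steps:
Q(P) = 9
(66 - 100)*Q(-2) = (66 - 100)*9 = -34*9 = -306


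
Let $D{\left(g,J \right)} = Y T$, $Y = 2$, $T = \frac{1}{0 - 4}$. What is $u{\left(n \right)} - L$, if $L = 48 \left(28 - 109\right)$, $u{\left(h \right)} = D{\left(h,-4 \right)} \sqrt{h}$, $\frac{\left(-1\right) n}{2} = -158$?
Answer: $3888 - \sqrt{79} \approx 3879.1$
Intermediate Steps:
$T = - \frac{1}{4}$ ($T = \frac{1}{-4} = - \frac{1}{4} \approx -0.25$)
$n = 316$ ($n = \left(-2\right) \left(-158\right) = 316$)
$D{\left(g,J \right)} = - \frac{1}{2}$ ($D{\left(g,J \right)} = 2 \left(- \frac{1}{4}\right) = - \frac{1}{2}$)
$u{\left(h \right)} = - \frac{\sqrt{h}}{2}$
$L = -3888$ ($L = 48 \left(-81\right) = -3888$)
$u{\left(n \right)} - L = - \frac{\sqrt{316}}{2} - -3888 = - \frac{2 \sqrt{79}}{2} + 3888 = - \sqrt{79} + 3888 = 3888 - \sqrt{79}$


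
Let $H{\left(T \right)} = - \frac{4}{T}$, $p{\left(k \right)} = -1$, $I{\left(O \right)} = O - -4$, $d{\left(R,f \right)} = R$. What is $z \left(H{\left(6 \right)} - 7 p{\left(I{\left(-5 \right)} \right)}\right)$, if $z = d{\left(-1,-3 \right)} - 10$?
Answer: $- \frac{209}{3} \approx -69.667$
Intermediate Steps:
$I{\left(O \right)} = 4 + O$ ($I{\left(O \right)} = O + 4 = 4 + O$)
$z = -11$ ($z = -1 - 10 = -11$)
$z \left(H{\left(6 \right)} - 7 p{\left(I{\left(-5 \right)} \right)}\right) = - 11 \left(- \frac{4}{6} - -7\right) = - 11 \left(\left(-4\right) \frac{1}{6} + 7\right) = - 11 \left(- \frac{2}{3} + 7\right) = \left(-11\right) \frac{19}{3} = - \frac{209}{3}$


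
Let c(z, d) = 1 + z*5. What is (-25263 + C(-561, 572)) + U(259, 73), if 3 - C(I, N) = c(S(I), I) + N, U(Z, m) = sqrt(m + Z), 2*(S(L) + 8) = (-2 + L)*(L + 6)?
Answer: -1613911/2 + 2*sqrt(83) ≈ -8.0694e+5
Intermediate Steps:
S(L) = -8 + (-2 + L)*(6 + L)/2 (S(L) = -8 + ((-2 + L)*(L + 6))/2 = -8 + ((-2 + L)*(6 + L))/2 = -8 + (-2 + L)*(6 + L)/2)
c(z, d) = 1 + 5*z
U(Z, m) = sqrt(Z + m)
C(I, N) = 72 - N - 10*I - 5*I**2/2 (C(I, N) = 3 - ((1 + 5*(-14 + I**2/2 + 2*I)) + N) = 3 - ((1 + (-70 + 10*I + 5*I**2/2)) + N) = 3 - ((-69 + 10*I + 5*I**2/2) + N) = 3 - (-69 + N + 10*I + 5*I**2/2) = 3 + (69 - N - 10*I - 5*I**2/2) = 72 - N - 10*I - 5*I**2/2)
(-25263 + C(-561, 572)) + U(259, 73) = (-25263 + (72 - 1*572 - 10*(-561) - 5/2*(-561)**2)) + sqrt(259 + 73) = (-25263 + (72 - 572 + 5610 - 5/2*314721)) + sqrt(332) = (-25263 + (72 - 572 + 5610 - 1573605/2)) + 2*sqrt(83) = (-25263 - 1563385/2) + 2*sqrt(83) = -1613911/2 + 2*sqrt(83)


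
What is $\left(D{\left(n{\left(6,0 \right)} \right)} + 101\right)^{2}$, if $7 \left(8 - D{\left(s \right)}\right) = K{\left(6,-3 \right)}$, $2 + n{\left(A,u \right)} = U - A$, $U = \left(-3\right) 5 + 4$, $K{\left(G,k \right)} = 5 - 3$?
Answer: $\frac{579121}{49} \approx 11819.0$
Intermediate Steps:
$K{\left(G,k \right)} = 2$ ($K{\left(G,k \right)} = 5 - 3 = 2$)
$U = -11$ ($U = -15 + 4 = -11$)
$n{\left(A,u \right)} = -13 - A$ ($n{\left(A,u \right)} = -2 - \left(11 + A\right) = -13 - A$)
$D{\left(s \right)} = \frac{54}{7}$ ($D{\left(s \right)} = 8 - \frac{2}{7} = \frac{54}{7}$)
$\left(D{\left(n{\left(6,0 \right)} \right)} + 101\right)^{2} = \left(\frac{54}{7} + 101\right)^{2} = \left(\frac{761}{7}\right)^{2} = \frac{579121}{49}$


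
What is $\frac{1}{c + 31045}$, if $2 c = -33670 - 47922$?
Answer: $- \frac{1}{9751} \approx -0.00010255$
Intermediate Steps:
$c = -40796$ ($c = \frac{-33670 - 47922}{2} = \frac{1}{2} \left(-81592\right) = -40796$)
$\frac{1}{c + 31045} = \frac{1}{-40796 + 31045} = \frac{1}{-9751} = - \frac{1}{9751}$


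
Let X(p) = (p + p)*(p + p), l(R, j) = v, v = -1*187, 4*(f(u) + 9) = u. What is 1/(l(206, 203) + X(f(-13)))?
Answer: 4/1653 ≈ 0.0024198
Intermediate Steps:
f(u) = -9 + u/4
v = -187
l(R, j) = -187
X(p) = 4*p**2 (X(p) = (2*p)*(2*p) = 4*p**2)
1/(l(206, 203) + X(f(-13))) = 1/(-187 + 4*(-9 + (1/4)*(-13))**2) = 1/(-187 + 4*(-9 - 13/4)**2) = 1/(-187 + 4*(-49/4)**2) = 1/(-187 + 4*(2401/16)) = 1/(-187 + 2401/4) = 1/(1653/4) = 4/1653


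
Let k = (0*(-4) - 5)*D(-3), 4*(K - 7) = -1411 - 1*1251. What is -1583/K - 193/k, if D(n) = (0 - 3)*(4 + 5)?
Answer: 57743/59265 ≈ 0.97432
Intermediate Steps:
D(n) = -27 (D(n) = -3*9 = -27)
K = -1317/2 (K = 7 + (-1411 - 1*1251)/4 = 7 + (-1411 - 1251)/4 = 7 + (¼)*(-2662) = 7 - 1331/2 = -1317/2 ≈ -658.50)
k = 135 (k = (0*(-4) - 5)*(-27) = (0 - 5)*(-27) = -5*(-27) = 135)
-1583/K - 193/k = -1583/(-1317/2) - 193/135 = -1583*(-2/1317) - 193*1/135 = 3166/1317 - 193/135 = 57743/59265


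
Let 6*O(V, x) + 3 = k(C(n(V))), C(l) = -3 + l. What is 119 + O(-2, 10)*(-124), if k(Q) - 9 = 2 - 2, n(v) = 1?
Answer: -5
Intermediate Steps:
k(Q) = 9 (k(Q) = 9 + (2 - 2) = 9 + 0 = 9)
O(V, x) = 1 (O(V, x) = -½ + (⅙)*9 = -½ + 3/2 = 1)
119 + O(-2, 10)*(-124) = 119 + 1*(-124) = 119 - 124 = -5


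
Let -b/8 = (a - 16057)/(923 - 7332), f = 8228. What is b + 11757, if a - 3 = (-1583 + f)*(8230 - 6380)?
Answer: 10209893/377 ≈ 27082.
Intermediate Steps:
a = 12293253 (a = 3 + (-1583 + 8228)*(8230 - 6380) = 3 + 6645*1850 = 3 + 12293250 = 12293253)
b = 5777504/377 (b = -8*(12293253 - 16057)/(923 - 7332) = -98217568/(-6409) = -98217568*(-1)/6409 = -8*(-722188/377) = 5777504/377 ≈ 15325.)
b + 11757 = 5777504/377 + 11757 = 10209893/377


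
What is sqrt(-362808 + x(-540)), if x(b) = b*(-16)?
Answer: 6*I*sqrt(9838) ≈ 595.12*I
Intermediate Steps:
x(b) = -16*b
sqrt(-362808 + x(-540)) = sqrt(-362808 - 16*(-540)) = sqrt(-362808 + 8640) = sqrt(-354168) = 6*I*sqrt(9838)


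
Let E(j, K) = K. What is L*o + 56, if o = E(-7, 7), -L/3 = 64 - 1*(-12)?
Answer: -1540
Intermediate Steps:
L = -228 (L = -3*(64 - 1*(-12)) = -3*(64 + 12) = -3*76 = -228)
o = 7
L*o + 56 = -228*7 + 56 = -1596 + 56 = -1540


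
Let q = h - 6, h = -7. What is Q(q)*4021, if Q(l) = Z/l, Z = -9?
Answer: 36189/13 ≈ 2783.8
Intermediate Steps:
q = -13 (q = -7 - 6 = -13)
Q(l) = -9/l
Q(q)*4021 = -9/(-13)*4021 = -9*(-1/13)*4021 = (9/13)*4021 = 36189/13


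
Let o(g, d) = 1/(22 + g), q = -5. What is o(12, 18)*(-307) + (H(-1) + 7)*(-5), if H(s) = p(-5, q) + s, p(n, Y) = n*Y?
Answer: -5577/34 ≈ -164.03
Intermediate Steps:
p(n, Y) = Y*n
H(s) = 25 + s (H(s) = -5*(-5) + s = 25 + s)
o(12, 18)*(-307) + (H(-1) + 7)*(-5) = -307/(22 + 12) + ((25 - 1) + 7)*(-5) = -307/34 + (24 + 7)*(-5) = (1/34)*(-307) + 31*(-5) = -307/34 - 155 = -5577/34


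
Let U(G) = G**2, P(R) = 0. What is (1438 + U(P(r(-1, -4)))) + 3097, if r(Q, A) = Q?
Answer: 4535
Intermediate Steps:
(1438 + U(P(r(-1, -4)))) + 3097 = (1438 + 0**2) + 3097 = (1438 + 0) + 3097 = 1438 + 3097 = 4535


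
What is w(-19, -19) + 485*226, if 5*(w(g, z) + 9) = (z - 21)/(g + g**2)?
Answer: 18741767/171 ≈ 1.0960e+5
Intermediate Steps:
w(g, z) = -9 + (-21 + z)/(5*(g + g**2)) (w(g, z) = -9 + ((z - 21)/(g + g**2))/5 = -9 + ((-21 + z)/(g + g**2))/5 = -9 + (-21 + z)/(5*(g + g**2)))
w(-19, -19) + 485*226 = (1/5)*(-21 - 19 - 45*(-19) - 45*(-19)**2)/(-19*(1 - 19)) + 485*226 = (1/5)*(-1/19)*(-21 - 19 + 855 - 45*361)/(-18) + 109610 = (1/5)*(-1/19)*(-1/18)*(-21 - 19 + 855 - 16245) + 109610 = (1/5)*(-1/19)*(-1/18)*(-15430) + 109610 = -1543/171 + 109610 = 18741767/171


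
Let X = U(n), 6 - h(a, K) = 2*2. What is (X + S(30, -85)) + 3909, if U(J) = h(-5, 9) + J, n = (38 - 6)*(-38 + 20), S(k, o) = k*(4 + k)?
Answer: 4355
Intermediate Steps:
n = -576 (n = 32*(-18) = -576)
h(a, K) = 2 (h(a, K) = 6 - 2*2 = 6 - 1*4 = 6 - 4 = 2)
U(J) = 2 + J
X = -574 (X = 2 - 576 = -574)
(X + S(30, -85)) + 3909 = (-574 + 30*(4 + 30)) + 3909 = (-574 + 30*34) + 3909 = (-574 + 1020) + 3909 = 446 + 3909 = 4355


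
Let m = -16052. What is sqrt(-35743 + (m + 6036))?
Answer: I*sqrt(45759) ≈ 213.91*I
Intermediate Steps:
sqrt(-35743 + (m + 6036)) = sqrt(-35743 + (-16052 + 6036)) = sqrt(-35743 - 10016) = sqrt(-45759) = I*sqrt(45759)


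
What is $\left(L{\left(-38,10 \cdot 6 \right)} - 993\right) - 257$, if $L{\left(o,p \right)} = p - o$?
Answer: $-1152$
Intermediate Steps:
$\left(L{\left(-38,10 \cdot 6 \right)} - 993\right) - 257 = \left(\left(10 \cdot 6 - -38\right) - 993\right) - 257 = \left(\left(60 + 38\right) - 993\right) - 257 = \left(98 - 993\right) - 257 = -895 - 257 = -1152$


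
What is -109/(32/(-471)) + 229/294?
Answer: 7550497/4704 ≈ 1605.1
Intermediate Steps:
-109/(32/(-471)) + 229/294 = -109/(32*(-1/471)) + 229*(1/294) = -109/(-32/471) + 229/294 = -109*(-471/32) + 229/294 = 51339/32 + 229/294 = 7550497/4704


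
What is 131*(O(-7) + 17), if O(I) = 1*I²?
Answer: 8646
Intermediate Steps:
O(I) = I²
131*(O(-7) + 17) = 131*((-7)² + 17) = 131*(49 + 17) = 131*66 = 8646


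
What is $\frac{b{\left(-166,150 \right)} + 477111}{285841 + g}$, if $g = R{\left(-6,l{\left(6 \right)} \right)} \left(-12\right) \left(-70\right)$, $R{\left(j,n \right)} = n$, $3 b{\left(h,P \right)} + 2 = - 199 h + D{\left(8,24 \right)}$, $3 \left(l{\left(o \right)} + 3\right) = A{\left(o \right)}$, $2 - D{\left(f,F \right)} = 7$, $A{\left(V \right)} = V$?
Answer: $\frac{488120}{285001} \approx 1.7127$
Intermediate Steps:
$D{\left(f,F \right)} = -5$ ($D{\left(f,F \right)} = 2 - 7 = -5$)
$l{\left(o \right)} = -3 + \frac{o}{3}$
$b{\left(h,P \right)} = - \frac{7}{3} - \frac{199 h}{3}$ ($b{\left(h,P \right)} = - \frac{2}{3} + \frac{- 199 h - 5}{3} = - \frac{2}{3} + \frac{-5 - 199 h}{3} = - \frac{2}{3} - \left(\frac{5}{3} + \frac{199 h}{3}\right) = - \frac{7}{3} - \frac{199 h}{3}$)
$g = -840$ ($g = \left(-3 + \frac{1}{3} \cdot 6\right) \left(-12\right) \left(-70\right) = \left(-3 + 2\right) \left(-12\right) \left(-70\right) = \left(-1\right) \left(-12\right) \left(-70\right) = 12 \left(-70\right) = -840$)
$\frac{b{\left(-166,150 \right)} + 477111}{285841 + g} = \frac{\left(- \frac{7}{3} - - \frac{33034}{3}\right) + 477111}{285841 - 840} = \frac{\left(- \frac{7}{3} + \frac{33034}{3}\right) + 477111}{285001} = \left(11009 + 477111\right) \frac{1}{285001} = 488120 \cdot \frac{1}{285001} = \frac{488120}{285001}$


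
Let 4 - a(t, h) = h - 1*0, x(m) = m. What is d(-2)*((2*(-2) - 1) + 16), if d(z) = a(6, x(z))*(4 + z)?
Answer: 132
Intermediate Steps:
a(t, h) = 4 - h (a(t, h) = 4 - (h - 1*0) = 4 - (h + 0) = 4 - h)
d(z) = (4 + z)*(4 - z) (d(z) = (4 - z)*(4 + z) = (4 + z)*(4 - z))
d(-2)*((2*(-2) - 1) + 16) = (16 - 1*(-2)²)*((2*(-2) - 1) + 16) = (16 - 1*4)*((-4 - 1) + 16) = (16 - 4)*(-5 + 16) = 12*11 = 132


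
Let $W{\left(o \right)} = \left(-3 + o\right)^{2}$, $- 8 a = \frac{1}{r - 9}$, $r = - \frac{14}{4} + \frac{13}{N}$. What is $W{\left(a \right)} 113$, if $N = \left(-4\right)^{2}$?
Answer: $\frac{35310353}{34969} \approx 1009.8$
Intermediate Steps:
$N = 16$
$r = - \frac{43}{16}$ ($r = - \frac{14}{4} + \frac{13}{16} = \left(-14\right) \frac{1}{4} + 13 \cdot \frac{1}{16} = - \frac{7}{2} + \frac{13}{16} = - \frac{43}{16} \approx -2.6875$)
$a = \frac{2}{187}$ ($a = - \frac{1}{8 \left(- \frac{43}{16} - 9\right)} = - \frac{1}{8 \left(- \frac{187}{16}\right)} = \left(- \frac{1}{8}\right) \left(- \frac{16}{187}\right) = \frac{2}{187} \approx 0.010695$)
$W{\left(a \right)} 113 = \left(-3 + \frac{2}{187}\right)^{2} \cdot 113 = \left(- \frac{559}{187}\right)^{2} \cdot 113 = \frac{312481}{34969} \cdot 113 = \frac{35310353}{34969}$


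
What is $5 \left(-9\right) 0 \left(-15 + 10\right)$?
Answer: $0$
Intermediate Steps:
$5 \left(-9\right) 0 \left(-15 + 10\right) = \left(-45\right) 0 \left(-5\right) = 0 \left(-5\right) = 0$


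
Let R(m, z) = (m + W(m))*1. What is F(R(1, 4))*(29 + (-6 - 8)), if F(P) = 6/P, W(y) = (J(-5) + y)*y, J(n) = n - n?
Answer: 45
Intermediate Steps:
J(n) = 0
W(y) = y² (W(y) = (0 + y)*y = y*y = y²)
R(m, z) = m + m² (R(m, z) = (m + m²)*1 = m + m²)
F(R(1, 4))*(29 + (-6 - 8)) = (6/((1*(1 + 1))))*(29 + (-6 - 8)) = (6/((1*2)))*(29 - 14) = (6/2)*15 = (6*(½))*15 = 3*15 = 45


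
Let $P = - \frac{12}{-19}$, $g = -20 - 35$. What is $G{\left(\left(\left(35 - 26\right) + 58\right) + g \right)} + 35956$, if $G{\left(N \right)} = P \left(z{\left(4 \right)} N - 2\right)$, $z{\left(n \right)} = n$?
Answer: $\frac{683716}{19} \approx 35985.0$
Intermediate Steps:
$g = -55$ ($g = -20 - 35 = -55$)
$P = \frac{12}{19}$ ($P = \left(-12\right) \left(- \frac{1}{19}\right) = \frac{12}{19} \approx 0.63158$)
$G{\left(N \right)} = - \frac{24}{19} + \frac{48 N}{19}$ ($G{\left(N \right)} = \frac{12 \left(4 N - 2\right)}{19} = \frac{12 \left(-2 + 4 N\right)}{19} = - \frac{24}{19} + \frac{48 N}{19}$)
$G{\left(\left(\left(35 - 26\right) + 58\right) + g \right)} + 35956 = \left(- \frac{24}{19} + \frac{48 \left(\left(\left(35 - 26\right) + 58\right) - 55\right)}{19}\right) + 35956 = \left(- \frac{24}{19} + \frac{48 \left(\left(9 + 58\right) - 55\right)}{19}\right) + 35956 = \left(- \frac{24}{19} + \frac{48 \left(67 - 55\right)}{19}\right) + 35956 = \left(- \frac{24}{19} + \frac{48}{19} \cdot 12\right) + 35956 = \left(- \frac{24}{19} + \frac{576}{19}\right) + 35956 = \frac{552}{19} + 35956 = \frac{683716}{19}$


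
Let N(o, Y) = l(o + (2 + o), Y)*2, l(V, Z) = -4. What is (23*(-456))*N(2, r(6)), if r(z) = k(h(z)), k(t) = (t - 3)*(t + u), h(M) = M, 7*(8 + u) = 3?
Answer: 83904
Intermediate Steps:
u = -53/7 (u = -8 + (⅐)*3 = -8 + 3/7 = -53/7 ≈ -7.5714)
k(t) = (-3 + t)*(-53/7 + t) (k(t) = (t - 3)*(t - 53/7) = (-3 + t)*(-53/7 + t))
r(z) = 159/7 + z² - 74*z/7
N(o, Y) = -8 (N(o, Y) = -4*2 = -8)
(23*(-456))*N(2, r(6)) = (23*(-456))*(-8) = -10488*(-8) = 83904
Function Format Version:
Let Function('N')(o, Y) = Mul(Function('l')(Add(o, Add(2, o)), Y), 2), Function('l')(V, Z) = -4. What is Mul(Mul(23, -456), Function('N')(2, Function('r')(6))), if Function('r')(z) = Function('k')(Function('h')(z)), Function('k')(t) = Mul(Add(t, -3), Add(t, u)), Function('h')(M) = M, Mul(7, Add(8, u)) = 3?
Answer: 83904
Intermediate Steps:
u = Rational(-53, 7) (u = Add(-8, Mul(Rational(1, 7), 3)) = Add(-8, Rational(3, 7)) = Rational(-53, 7) ≈ -7.5714)
Function('k')(t) = Mul(Add(-3, t), Add(Rational(-53, 7), t)) (Function('k')(t) = Mul(Add(t, -3), Add(t, Rational(-53, 7))) = Mul(Add(-3, t), Add(Rational(-53, 7), t)))
Function('r')(z) = Add(Rational(159, 7), Pow(z, 2), Mul(Rational(-74, 7), z))
Function('N')(o, Y) = -8 (Function('N')(o, Y) = Mul(-4, 2) = -8)
Mul(Mul(23, -456), Function('N')(2, Function('r')(6))) = Mul(Mul(23, -456), -8) = Mul(-10488, -8) = 83904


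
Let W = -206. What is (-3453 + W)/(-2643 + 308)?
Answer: 3659/2335 ≈ 1.5670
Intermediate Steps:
(-3453 + W)/(-2643 + 308) = (-3453 - 206)/(-2643 + 308) = -3659/(-2335) = -3659*(-1/2335) = 3659/2335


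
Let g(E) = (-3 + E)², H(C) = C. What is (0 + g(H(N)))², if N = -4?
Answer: 2401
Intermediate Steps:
(0 + g(H(N)))² = (0 + (-3 - 4)²)² = (0 + (-7)²)² = (0 + 49)² = 49² = 2401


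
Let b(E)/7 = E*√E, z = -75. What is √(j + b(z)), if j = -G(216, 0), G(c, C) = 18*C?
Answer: -5*(-3)^(¾)*√35 ≈ 47.679 - 47.679*I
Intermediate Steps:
b(E) = 7*E^(3/2) (b(E) = 7*(E*√E) = 7*E^(3/2))
j = 0 (j = -18*0 = -1*0 = 0)
√(j + b(z)) = √(0 + 7*(-75)^(3/2)) = √(0 + 7*(-375*I*√3)) = √(0 - 2625*I*√3) = √(-2625*I*√3) = 5*3^(¾)*√35*√(-I)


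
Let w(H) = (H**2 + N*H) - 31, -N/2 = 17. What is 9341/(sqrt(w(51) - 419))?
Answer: 9341*sqrt(417)/417 ≈ 457.43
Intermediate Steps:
N = -34 (N = -2*17 = -34)
w(H) = -31 + H**2 - 34*H (w(H) = (H**2 - 34*H) - 31 = -31 + H**2 - 34*H)
9341/(sqrt(w(51) - 419)) = 9341/(sqrt((-31 + 51**2 - 34*51) - 419)) = 9341/(sqrt((-31 + 2601 - 1734) - 419)) = 9341/(sqrt(836 - 419)) = 9341/(sqrt(417)) = 9341*(sqrt(417)/417) = 9341*sqrt(417)/417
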